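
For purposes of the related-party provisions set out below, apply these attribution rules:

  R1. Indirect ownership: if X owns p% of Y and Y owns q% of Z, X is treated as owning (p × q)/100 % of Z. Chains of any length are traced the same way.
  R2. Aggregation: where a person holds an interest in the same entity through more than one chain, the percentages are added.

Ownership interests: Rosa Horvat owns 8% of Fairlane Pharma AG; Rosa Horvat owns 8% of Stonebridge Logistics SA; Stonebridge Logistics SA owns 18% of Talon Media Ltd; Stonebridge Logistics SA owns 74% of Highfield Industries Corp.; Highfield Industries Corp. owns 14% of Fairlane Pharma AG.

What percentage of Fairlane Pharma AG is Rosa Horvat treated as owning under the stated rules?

8.8288%

Chain via Stonebridge Logistics SA → Highfield Industries Corp. (R1): 8% × 74% × 14% = 0.8288% of Fairlane Pharma AG.
Direct interest in Fairlane Pharma AG: 8%.
Aggregating (R2): 0.8288% + 8% = 8.8288%.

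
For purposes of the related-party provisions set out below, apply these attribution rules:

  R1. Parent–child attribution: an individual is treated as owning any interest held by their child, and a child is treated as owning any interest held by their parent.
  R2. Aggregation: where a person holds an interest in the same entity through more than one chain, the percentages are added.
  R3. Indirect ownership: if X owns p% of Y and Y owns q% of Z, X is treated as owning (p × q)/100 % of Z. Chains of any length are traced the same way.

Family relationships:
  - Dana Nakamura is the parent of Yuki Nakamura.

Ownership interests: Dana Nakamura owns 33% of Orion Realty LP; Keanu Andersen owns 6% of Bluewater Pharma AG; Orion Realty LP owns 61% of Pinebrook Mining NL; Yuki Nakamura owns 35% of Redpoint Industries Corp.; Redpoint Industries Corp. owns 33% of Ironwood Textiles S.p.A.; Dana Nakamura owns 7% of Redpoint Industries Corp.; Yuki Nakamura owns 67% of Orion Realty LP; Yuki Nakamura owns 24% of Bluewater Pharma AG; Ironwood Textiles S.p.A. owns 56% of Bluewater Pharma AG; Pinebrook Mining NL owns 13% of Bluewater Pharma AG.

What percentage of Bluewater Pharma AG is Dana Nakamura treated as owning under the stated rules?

By parent–child attribution (R1), Dana Nakamura is treated as also owning Yuki Nakamura's interest in Redpoint Industries Corp, giving 7% + 35% = 42%.
By parent–child attribution (R1), Dana Nakamura is treated as also owning Yuki Nakamura's interest in Orion Realty LP, giving 33% + 67% = 100%.
By parent–child attribution (R1), Dana Nakamura is treated as owning Yuki Nakamura's 24% interest in Bluewater Pharma AG.
Chain via Redpoint Industries Corp. → Ironwood Textiles S.p.A. (R3): 42% × 33% × 56% = 7.7616% of Bluewater Pharma AG.
Chain via Orion Realty LP → Pinebrook Mining NL (R3): 100% × 61% × 13% = 7.93% of Bluewater Pharma AG.
Direct interest in Bluewater Pharma AG: 24%.
Aggregating (R2): 7.7616% + 7.93% + 24% = 39.6916%.

39.6916%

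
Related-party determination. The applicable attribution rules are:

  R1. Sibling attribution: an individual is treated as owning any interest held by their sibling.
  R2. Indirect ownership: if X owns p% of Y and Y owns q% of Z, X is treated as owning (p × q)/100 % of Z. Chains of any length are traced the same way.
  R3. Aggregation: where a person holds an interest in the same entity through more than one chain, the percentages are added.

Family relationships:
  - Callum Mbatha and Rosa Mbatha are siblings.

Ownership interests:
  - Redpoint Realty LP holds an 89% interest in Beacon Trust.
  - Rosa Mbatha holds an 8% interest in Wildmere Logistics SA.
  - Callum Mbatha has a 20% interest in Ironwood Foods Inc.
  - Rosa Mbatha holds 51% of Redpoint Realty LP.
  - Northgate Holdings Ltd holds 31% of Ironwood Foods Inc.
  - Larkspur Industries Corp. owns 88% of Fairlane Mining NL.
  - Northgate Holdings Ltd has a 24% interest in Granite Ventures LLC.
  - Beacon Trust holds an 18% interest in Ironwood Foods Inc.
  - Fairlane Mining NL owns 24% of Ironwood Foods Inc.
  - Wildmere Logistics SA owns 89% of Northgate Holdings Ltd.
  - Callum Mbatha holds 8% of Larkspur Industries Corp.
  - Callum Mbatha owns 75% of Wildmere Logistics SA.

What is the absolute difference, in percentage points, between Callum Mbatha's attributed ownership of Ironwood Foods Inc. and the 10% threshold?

By sibling attribution (R1), Callum Mbatha is treated as also owning Rosa Mbatha's interest in Wildmere Logistics SA, giving 75% + 8% = 83%.
By sibling attribution (R1), Callum Mbatha is treated as owning Rosa Mbatha's 51% interest in Redpoint Realty LP.
Chain via Wildmere Logistics SA → Northgate Holdings Ltd (R2): 83% × 89% × 31% = 22.8997% of Ironwood Foods Inc.
Chain via Larkspur Industries Corp. → Fairlane Mining NL (R2): 8% × 88% × 24% = 1.6896% of Ironwood Foods Inc.
Direct interest in Ironwood Foods Inc: 20%.
Chain via Redpoint Realty LP → Beacon Trust (R2): 51% × 89% × 18% = 8.1702% of Ironwood Foods Inc.
Aggregating (R3): 22.8997% + 1.6896% + 20% + 8.1702% = 52.7595%.
52.7595% exceeds the 10% threshold by 42.7595 percentage points.

42.7595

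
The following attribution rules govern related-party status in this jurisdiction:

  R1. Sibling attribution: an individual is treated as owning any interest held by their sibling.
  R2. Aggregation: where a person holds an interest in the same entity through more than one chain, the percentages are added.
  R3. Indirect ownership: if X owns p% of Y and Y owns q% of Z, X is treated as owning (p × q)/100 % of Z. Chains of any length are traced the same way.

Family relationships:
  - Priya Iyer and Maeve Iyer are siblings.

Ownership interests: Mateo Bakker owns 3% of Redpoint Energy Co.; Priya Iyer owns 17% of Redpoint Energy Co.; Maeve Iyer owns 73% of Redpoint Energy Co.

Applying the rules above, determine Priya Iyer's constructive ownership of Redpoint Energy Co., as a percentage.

90%

By sibling attribution (R1), Priya Iyer is treated as also owning Maeve Iyer's interest in Redpoint Energy Co, giving 17% + 73% = 90%.
Direct interest in Redpoint Energy Co: 90%.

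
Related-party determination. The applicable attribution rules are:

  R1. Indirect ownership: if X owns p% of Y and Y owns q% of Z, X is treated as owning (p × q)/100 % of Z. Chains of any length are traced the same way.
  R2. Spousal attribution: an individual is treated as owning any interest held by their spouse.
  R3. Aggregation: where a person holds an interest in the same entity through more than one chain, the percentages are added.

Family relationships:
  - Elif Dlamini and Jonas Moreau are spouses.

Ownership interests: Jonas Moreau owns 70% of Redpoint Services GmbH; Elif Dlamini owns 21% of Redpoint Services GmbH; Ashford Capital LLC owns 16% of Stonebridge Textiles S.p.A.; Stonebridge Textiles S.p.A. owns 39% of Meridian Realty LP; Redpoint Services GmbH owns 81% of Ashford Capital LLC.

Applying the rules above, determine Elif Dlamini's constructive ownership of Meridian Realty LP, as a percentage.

4.599504%

By spousal attribution (R2), Elif Dlamini is treated as also owning Jonas Moreau's interest in Redpoint Services GmbH, giving 21% + 70% = 91%.
Chain via Redpoint Services GmbH → Ashford Capital LLC → Stonebridge Textiles S.p.A. (R1): 91% × 81% × 16% × 39% = 4.599504% of Meridian Realty LP.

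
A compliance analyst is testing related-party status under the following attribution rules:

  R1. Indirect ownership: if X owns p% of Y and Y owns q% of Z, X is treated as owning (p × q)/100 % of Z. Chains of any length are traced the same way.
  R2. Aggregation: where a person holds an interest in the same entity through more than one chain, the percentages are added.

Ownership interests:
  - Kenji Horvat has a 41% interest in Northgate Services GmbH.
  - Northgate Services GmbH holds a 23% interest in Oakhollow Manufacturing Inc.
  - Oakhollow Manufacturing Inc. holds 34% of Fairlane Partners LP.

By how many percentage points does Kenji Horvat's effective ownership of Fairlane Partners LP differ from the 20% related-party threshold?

Chain via Northgate Services GmbH → Oakhollow Manufacturing Inc. (R1): 41% × 23% × 34% = 3.2062% of Fairlane Partners LP.
3.2062% falls short of the 20% threshold by 16.7938 percentage points.

16.7938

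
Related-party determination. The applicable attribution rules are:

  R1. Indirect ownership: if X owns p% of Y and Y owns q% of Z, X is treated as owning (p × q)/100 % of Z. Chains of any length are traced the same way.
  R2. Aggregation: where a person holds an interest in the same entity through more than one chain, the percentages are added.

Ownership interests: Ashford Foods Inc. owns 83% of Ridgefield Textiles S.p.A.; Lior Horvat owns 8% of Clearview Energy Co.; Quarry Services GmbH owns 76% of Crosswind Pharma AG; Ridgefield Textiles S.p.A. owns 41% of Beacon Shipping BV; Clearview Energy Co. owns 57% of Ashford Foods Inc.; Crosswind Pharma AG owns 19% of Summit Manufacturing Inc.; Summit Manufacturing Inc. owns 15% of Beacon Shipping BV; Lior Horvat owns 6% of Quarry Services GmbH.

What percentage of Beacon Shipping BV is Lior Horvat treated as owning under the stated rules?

1.681728%

Chain via Quarry Services GmbH → Crosswind Pharma AG → Summit Manufacturing Inc. (R1): 6% × 76% × 19% × 15% = 0.12996% of Beacon Shipping BV.
Chain via Clearview Energy Co. → Ashford Foods Inc. → Ridgefield Textiles S.p.A. (R1): 8% × 57% × 83% × 41% = 1.551768% of Beacon Shipping BV.
Aggregating (R2): 0.12996% + 1.551768% = 1.681728%.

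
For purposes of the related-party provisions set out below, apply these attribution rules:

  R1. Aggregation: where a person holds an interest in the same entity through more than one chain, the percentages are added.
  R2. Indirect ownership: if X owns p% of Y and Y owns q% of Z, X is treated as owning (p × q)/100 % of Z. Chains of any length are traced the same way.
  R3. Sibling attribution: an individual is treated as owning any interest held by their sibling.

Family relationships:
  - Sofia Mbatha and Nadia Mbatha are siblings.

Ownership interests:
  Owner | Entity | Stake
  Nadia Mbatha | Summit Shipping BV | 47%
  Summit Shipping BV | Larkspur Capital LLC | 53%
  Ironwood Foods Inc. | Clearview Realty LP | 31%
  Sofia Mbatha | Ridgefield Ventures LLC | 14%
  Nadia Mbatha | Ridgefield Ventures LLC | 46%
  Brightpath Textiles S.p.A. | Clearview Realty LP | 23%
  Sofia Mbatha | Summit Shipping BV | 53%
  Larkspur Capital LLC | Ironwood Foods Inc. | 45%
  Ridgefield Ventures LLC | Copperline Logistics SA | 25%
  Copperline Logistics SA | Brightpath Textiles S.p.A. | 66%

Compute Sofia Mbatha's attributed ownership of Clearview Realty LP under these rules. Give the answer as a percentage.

By sibling attribution (R3), Sofia Mbatha is treated as also owning Nadia Mbatha's interest in Summit Shipping BV, giving 53% + 47% = 100%.
By sibling attribution (R3), Sofia Mbatha is treated as also owning Nadia Mbatha's interest in Ridgefield Ventures LLC, giving 14% + 46% = 60%.
Chain via Summit Shipping BV → Larkspur Capital LLC → Ironwood Foods Inc. (R2): 100% × 53% × 45% × 31% = 7.3935% of Clearview Realty LP.
Chain via Ridgefield Ventures LLC → Copperline Logistics SA → Brightpath Textiles S.p.A. (R2): 60% × 25% × 66% × 23% = 2.277% of Clearview Realty LP.
Aggregating (R1): 7.3935% + 2.277% = 9.6705%.

9.6705%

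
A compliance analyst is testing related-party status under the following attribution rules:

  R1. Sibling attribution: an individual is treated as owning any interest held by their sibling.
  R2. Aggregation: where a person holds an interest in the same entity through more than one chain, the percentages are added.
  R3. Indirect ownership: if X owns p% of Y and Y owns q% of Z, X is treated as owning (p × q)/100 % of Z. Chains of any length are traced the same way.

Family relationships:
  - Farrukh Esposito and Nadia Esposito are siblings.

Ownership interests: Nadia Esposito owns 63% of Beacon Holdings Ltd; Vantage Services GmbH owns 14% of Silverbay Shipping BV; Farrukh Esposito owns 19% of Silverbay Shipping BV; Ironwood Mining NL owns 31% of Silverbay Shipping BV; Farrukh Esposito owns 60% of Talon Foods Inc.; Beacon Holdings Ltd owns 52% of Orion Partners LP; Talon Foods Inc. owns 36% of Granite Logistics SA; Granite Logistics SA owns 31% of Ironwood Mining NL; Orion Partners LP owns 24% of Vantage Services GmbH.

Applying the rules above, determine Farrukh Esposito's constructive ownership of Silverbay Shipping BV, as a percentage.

22.176496%

By sibling attribution (R1), Farrukh Esposito is treated as owning Nadia Esposito's 63% interest in Beacon Holdings Ltd.
Chain via Talon Foods Inc. → Granite Logistics SA → Ironwood Mining NL (R3): 60% × 36% × 31% × 31% = 2.07576% of Silverbay Shipping BV.
Direct interest in Silverbay Shipping BV: 19%.
Chain via Beacon Holdings Ltd → Orion Partners LP → Vantage Services GmbH (R3): 63% × 52% × 24% × 14% = 1.100736% of Silverbay Shipping BV.
Aggregating (R2): 2.07576% + 19% + 1.100736% = 22.176496%.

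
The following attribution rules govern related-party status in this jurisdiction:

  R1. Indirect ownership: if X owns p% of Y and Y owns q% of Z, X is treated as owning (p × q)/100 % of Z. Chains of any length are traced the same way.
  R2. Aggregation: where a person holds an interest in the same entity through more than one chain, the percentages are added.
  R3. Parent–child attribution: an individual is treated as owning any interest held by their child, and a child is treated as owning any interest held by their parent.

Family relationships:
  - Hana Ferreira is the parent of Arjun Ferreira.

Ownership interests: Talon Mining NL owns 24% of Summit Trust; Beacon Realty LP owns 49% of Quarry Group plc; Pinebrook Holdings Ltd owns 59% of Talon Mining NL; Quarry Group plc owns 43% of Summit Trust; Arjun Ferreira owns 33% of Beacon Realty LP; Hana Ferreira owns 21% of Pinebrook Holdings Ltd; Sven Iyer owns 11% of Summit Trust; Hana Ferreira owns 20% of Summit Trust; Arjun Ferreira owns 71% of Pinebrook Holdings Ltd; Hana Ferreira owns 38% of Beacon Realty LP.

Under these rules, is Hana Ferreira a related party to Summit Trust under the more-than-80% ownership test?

By parent–child attribution (R3), Hana Ferreira is treated as also owning Arjun Ferreira's interest in Beacon Realty LP, giving 38% + 33% = 71%.
By parent–child attribution (R3), Hana Ferreira is treated as also owning Arjun Ferreira's interest in Pinebrook Holdings Ltd, giving 21% + 71% = 92%.
Chain via Beacon Realty LP → Quarry Group plc (R1): 71% × 49% × 43% = 14.9597% of Summit Trust.
Chain via Pinebrook Holdings Ltd → Talon Mining NL (R1): 92% × 59% × 24% = 13.0272% of Summit Trust.
Direct interest in Summit Trust: 20%.
Aggregating (R2): 14.9597% + 13.0272% + 20% = 47.9869%.
47.9869% does not exceed the 80% threshold, so Hana is not a related party to Summit Trust.

No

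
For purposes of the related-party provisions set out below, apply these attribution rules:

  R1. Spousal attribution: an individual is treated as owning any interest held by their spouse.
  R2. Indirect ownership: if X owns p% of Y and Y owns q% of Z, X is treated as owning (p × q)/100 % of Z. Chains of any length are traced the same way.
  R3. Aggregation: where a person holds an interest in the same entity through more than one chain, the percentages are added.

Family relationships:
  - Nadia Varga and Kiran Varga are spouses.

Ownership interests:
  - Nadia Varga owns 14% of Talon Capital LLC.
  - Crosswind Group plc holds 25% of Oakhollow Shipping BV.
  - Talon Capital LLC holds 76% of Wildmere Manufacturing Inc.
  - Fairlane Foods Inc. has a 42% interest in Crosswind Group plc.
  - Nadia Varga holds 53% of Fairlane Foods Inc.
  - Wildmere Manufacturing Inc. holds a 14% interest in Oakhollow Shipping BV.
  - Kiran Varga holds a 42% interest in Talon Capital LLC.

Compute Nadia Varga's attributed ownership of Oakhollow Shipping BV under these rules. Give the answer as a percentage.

11.5234%

By spousal attribution (R1), Nadia Varga is treated as also owning Kiran Varga's interest in Talon Capital LLC, giving 14% + 42% = 56%.
Chain via Talon Capital LLC → Wildmere Manufacturing Inc. (R2): 56% × 76% × 14% = 5.9584% of Oakhollow Shipping BV.
Chain via Fairlane Foods Inc. → Crosswind Group plc (R2): 53% × 42% × 25% = 5.565% of Oakhollow Shipping BV.
Aggregating (R3): 5.9584% + 5.565% = 11.5234%.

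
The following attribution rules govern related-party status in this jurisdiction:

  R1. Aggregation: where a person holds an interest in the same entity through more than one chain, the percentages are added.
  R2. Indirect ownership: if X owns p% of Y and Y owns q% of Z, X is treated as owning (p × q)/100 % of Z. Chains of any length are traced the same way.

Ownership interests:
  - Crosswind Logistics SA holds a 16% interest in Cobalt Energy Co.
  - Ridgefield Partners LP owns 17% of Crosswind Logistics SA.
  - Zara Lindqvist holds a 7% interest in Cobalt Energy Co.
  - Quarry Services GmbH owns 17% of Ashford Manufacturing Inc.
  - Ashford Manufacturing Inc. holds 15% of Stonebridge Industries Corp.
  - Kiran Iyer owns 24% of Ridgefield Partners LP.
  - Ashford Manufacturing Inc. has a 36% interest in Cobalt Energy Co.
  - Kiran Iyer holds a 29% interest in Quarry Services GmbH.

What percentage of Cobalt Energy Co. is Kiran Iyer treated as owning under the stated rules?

2.4276%

Chain via Ridgefield Partners LP → Crosswind Logistics SA (R2): 24% × 17% × 16% = 0.6528% of Cobalt Energy Co.
Chain via Quarry Services GmbH → Ashford Manufacturing Inc. (R2): 29% × 17% × 36% = 1.7748% of Cobalt Energy Co.
Aggregating (R1): 0.6528% + 1.7748% = 2.4276%.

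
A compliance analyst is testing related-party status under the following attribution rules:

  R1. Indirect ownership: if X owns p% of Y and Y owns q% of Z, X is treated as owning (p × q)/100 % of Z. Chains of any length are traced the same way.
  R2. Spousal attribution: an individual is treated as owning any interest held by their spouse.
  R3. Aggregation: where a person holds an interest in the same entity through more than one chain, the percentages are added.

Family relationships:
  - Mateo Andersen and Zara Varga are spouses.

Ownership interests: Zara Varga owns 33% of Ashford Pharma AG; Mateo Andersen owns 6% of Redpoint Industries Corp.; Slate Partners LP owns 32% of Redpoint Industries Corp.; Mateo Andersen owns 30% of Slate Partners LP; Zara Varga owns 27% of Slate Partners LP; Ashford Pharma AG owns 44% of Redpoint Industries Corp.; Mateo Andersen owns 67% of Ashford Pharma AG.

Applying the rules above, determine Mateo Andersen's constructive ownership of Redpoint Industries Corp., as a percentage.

By spousal attribution (R2), Mateo Andersen is treated as also owning Zara Varga's interest in Slate Partners LP, giving 30% + 27% = 57%.
By spousal attribution (R2), Mateo Andersen is treated as also owning Zara Varga's interest in Ashford Pharma AG, giving 67% + 33% = 100%.
Chain via Slate Partners LP (R1): 57% × 32% = 18.24% of Redpoint Industries Corp.
Chain via Ashford Pharma AG (R1): 100% × 44% = 44% of Redpoint Industries Corp.
Direct interest in Redpoint Industries Corp: 6%.
Aggregating (R3): 18.24% + 44% + 6% = 68.24%.

68.24%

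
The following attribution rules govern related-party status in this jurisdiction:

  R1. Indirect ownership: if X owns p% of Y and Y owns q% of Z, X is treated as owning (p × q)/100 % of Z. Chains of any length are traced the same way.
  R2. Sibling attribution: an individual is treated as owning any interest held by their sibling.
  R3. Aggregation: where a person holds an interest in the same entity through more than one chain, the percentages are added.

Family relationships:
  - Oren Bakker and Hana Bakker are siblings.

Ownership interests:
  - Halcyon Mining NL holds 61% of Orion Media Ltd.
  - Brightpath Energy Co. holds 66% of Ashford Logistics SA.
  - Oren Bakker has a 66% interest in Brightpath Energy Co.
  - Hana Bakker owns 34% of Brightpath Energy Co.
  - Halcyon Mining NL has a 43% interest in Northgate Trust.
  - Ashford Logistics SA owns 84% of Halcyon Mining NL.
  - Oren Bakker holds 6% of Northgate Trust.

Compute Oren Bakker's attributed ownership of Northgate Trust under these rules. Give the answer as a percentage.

29.8392%

By sibling attribution (R2), Oren Bakker is treated as also owning Hana Bakker's interest in Brightpath Energy Co, giving 66% + 34% = 100%.
Chain via Brightpath Energy Co. → Ashford Logistics SA → Halcyon Mining NL (R1): 100% × 66% × 84% × 43% = 23.8392% of Northgate Trust.
Direct interest in Northgate Trust: 6%.
Aggregating (R3): 23.8392% + 6% = 29.8392%.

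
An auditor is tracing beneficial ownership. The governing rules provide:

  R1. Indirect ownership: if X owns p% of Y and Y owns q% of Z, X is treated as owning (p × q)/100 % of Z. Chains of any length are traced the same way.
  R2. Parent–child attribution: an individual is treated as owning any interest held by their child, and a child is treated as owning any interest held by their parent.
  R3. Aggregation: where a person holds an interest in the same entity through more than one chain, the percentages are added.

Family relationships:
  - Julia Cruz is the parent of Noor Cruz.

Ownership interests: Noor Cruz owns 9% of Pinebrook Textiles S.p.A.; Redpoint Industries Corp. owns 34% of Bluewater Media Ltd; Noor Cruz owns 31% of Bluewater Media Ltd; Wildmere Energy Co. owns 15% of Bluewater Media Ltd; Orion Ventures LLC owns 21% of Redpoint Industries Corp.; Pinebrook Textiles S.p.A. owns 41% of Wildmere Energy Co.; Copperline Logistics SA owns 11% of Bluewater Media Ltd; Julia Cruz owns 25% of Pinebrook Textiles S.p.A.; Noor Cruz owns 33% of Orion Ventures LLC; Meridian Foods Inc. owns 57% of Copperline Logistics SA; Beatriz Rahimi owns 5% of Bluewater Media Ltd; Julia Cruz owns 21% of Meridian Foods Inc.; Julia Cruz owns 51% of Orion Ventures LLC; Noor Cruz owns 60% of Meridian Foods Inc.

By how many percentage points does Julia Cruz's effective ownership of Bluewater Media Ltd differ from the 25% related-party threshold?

19.1673

By parent–child attribution (R2), Julia Cruz is treated as also owning Noor Cruz's interest in Meridian Foods Inc, giving 21% + 60% = 81%.
By parent–child attribution (R2), Julia Cruz is treated as also owning Noor Cruz's interest in Pinebrook Textiles S.p.A, giving 25% + 9% = 34%.
By parent–child attribution (R2), Julia Cruz is treated as also owning Noor Cruz's interest in Orion Ventures LLC, giving 51% + 33% = 84%.
By parent–child attribution (R2), Julia Cruz is treated as owning Noor Cruz's 31% interest in Bluewater Media Ltd.
Chain via Meridian Foods Inc. → Copperline Logistics SA (R1): 81% × 57% × 11% = 5.0787% of Bluewater Media Ltd.
Chain via Pinebrook Textiles S.p.A. → Wildmere Energy Co. (R1): 34% × 41% × 15% = 2.091% of Bluewater Media Ltd.
Chain via Orion Ventures LLC → Redpoint Industries Corp. (R1): 84% × 21% × 34% = 5.9976% of Bluewater Media Ltd.
Direct interest in Bluewater Media Ltd: 31%.
Aggregating (R3): 5.0787% + 2.091% + 5.9976% + 31% = 44.1673%.
44.1673% exceeds the 25% threshold by 19.1673 percentage points.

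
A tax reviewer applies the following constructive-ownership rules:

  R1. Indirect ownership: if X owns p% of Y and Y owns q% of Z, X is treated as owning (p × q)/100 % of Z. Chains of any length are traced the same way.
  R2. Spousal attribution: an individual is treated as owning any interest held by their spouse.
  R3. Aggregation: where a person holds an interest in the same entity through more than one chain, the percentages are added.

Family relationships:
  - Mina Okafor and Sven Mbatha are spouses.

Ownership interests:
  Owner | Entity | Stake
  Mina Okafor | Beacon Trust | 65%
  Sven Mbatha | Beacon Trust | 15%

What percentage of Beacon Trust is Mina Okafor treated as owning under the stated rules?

80%

By spousal attribution (R2), Mina Okafor is treated as also owning Sven Mbatha's interest in Beacon Trust, giving 65% + 15% = 80%.
Direct interest in Beacon Trust: 80%.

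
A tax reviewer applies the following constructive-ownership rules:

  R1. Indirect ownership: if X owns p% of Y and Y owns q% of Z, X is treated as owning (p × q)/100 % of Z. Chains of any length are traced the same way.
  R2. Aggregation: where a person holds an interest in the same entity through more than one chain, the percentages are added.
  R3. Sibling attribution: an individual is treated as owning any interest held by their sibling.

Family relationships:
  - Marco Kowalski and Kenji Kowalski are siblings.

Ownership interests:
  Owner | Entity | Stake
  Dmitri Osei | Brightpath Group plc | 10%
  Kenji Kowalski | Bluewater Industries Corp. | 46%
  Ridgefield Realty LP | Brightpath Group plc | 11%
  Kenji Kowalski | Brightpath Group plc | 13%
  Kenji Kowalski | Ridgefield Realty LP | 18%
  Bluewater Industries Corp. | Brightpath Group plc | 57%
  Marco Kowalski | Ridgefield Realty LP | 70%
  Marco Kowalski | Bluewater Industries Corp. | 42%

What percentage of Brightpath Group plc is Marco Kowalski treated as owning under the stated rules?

By sibling attribution (R3), Marco Kowalski is treated as also owning Kenji Kowalski's interest in Ridgefield Realty LP, giving 70% + 18% = 88%.
By sibling attribution (R3), Marco Kowalski is treated as also owning Kenji Kowalski's interest in Bluewater Industries Corp, giving 42% + 46% = 88%.
By sibling attribution (R3), Marco Kowalski is treated as owning Kenji Kowalski's 13% interest in Brightpath Group plc.
Chain via Ridgefield Realty LP (R1): 88% × 11% = 9.68% of Brightpath Group plc.
Chain via Bluewater Industries Corp. (R1): 88% × 57% = 50.16% of Brightpath Group plc.
Direct interest in Brightpath Group plc: 13%.
Aggregating (R2): 9.68% + 50.16% + 13% = 72.84%.

72.84%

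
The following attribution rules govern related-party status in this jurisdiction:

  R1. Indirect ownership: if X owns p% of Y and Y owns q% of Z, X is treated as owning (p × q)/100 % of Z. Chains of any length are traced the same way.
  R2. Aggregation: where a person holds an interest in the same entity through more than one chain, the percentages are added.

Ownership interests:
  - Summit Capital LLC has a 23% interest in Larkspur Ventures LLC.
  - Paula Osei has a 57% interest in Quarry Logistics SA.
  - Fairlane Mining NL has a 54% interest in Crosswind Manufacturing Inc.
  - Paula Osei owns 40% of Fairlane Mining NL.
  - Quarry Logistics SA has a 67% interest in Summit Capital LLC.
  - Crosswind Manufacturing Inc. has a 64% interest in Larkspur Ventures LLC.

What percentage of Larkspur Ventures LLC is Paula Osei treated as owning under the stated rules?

Chain via Fairlane Mining NL → Crosswind Manufacturing Inc. (R1): 40% × 54% × 64% = 13.824% of Larkspur Ventures LLC.
Chain via Quarry Logistics SA → Summit Capital LLC (R1): 57% × 67% × 23% = 8.7837% of Larkspur Ventures LLC.
Aggregating (R2): 13.824% + 8.7837% = 22.6077%.

22.6077%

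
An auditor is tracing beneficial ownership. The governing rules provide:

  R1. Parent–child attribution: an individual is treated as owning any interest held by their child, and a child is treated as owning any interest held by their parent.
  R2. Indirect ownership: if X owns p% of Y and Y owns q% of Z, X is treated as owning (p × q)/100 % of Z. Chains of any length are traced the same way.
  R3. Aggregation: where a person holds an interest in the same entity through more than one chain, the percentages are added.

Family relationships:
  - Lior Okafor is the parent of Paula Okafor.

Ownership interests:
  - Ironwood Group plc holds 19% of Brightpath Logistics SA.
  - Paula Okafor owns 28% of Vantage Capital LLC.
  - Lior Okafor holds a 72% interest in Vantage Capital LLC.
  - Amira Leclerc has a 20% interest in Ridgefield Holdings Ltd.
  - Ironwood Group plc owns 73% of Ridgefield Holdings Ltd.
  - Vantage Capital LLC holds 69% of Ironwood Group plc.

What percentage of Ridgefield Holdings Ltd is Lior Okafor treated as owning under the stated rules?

By parent–child attribution (R1), Lior Okafor is treated as also owning Paula Okafor's interest in Vantage Capital LLC, giving 72% + 28% = 100%.
Chain via Vantage Capital LLC → Ironwood Group plc (R2): 100% × 69% × 73% = 50.37% of Ridgefield Holdings Ltd.

50.37%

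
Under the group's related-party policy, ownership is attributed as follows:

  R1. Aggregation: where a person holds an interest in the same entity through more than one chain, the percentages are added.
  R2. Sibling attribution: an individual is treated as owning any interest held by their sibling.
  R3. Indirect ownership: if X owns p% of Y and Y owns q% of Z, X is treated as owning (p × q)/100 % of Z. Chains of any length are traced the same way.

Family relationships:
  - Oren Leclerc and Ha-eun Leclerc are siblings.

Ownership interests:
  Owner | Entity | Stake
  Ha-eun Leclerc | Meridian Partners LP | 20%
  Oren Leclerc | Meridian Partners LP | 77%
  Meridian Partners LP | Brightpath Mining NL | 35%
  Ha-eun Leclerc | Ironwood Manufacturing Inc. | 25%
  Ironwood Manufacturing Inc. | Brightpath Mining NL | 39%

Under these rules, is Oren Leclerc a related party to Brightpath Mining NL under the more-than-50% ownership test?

No

By sibling attribution (R2), Oren Leclerc is treated as also owning Ha-eun Leclerc's interest in Meridian Partners LP, giving 77% + 20% = 97%.
By sibling attribution (R2), Oren Leclerc is treated as owning Ha-eun Leclerc's 25% interest in Ironwood Manufacturing Inc.
Chain via Meridian Partners LP (R3): 97% × 35% = 33.95% of Brightpath Mining NL.
Chain via Ironwood Manufacturing Inc. (R3): 25% × 39% = 9.75% of Brightpath Mining NL.
Aggregating (R1): 33.95% + 9.75% = 43.7%.
43.7% does not exceed the 50% threshold, so Oren is not a related party to Brightpath Mining NL.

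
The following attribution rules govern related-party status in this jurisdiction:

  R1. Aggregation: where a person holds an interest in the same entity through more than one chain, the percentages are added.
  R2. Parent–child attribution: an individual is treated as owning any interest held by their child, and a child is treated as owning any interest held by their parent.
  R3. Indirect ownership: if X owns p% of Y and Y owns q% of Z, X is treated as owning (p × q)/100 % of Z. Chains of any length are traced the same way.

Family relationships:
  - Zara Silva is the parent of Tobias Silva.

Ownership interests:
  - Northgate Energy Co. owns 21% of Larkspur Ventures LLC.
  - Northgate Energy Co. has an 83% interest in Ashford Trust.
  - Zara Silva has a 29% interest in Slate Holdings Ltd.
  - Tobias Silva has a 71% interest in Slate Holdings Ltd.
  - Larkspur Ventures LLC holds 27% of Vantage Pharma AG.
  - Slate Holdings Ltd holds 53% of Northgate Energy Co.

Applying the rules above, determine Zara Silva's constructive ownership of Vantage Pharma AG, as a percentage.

3.0051%

By parent–child attribution (R2), Zara Silva is treated as also owning Tobias Silva's interest in Slate Holdings Ltd, giving 29% + 71% = 100%.
Chain via Slate Holdings Ltd → Northgate Energy Co. → Larkspur Ventures LLC (R3): 100% × 53% × 21% × 27% = 3.0051% of Vantage Pharma AG.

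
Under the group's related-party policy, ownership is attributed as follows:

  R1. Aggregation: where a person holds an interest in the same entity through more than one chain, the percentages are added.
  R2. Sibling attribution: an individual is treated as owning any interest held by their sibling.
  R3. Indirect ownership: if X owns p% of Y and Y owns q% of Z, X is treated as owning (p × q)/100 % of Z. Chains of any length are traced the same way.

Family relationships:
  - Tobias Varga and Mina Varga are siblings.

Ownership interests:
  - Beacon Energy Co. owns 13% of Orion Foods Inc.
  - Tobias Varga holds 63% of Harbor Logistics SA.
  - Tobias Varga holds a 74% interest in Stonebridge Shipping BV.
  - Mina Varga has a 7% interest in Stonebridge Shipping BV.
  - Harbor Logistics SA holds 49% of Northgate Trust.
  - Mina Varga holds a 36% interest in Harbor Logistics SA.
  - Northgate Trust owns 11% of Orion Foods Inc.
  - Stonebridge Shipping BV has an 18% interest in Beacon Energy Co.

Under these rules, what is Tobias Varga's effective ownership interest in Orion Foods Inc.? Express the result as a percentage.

By sibling attribution (R2), Tobias Varga is treated as also owning Mina Varga's interest in Stonebridge Shipping BV, giving 74% + 7% = 81%.
By sibling attribution (R2), Tobias Varga is treated as also owning Mina Varga's interest in Harbor Logistics SA, giving 63% + 36% = 99%.
Chain via Stonebridge Shipping BV → Beacon Energy Co. (R3): 81% × 18% × 13% = 1.8954% of Orion Foods Inc.
Chain via Harbor Logistics SA → Northgate Trust (R3): 99% × 49% × 11% = 5.3361% of Orion Foods Inc.
Aggregating (R1): 1.8954% + 5.3361% = 7.2315%.

7.2315%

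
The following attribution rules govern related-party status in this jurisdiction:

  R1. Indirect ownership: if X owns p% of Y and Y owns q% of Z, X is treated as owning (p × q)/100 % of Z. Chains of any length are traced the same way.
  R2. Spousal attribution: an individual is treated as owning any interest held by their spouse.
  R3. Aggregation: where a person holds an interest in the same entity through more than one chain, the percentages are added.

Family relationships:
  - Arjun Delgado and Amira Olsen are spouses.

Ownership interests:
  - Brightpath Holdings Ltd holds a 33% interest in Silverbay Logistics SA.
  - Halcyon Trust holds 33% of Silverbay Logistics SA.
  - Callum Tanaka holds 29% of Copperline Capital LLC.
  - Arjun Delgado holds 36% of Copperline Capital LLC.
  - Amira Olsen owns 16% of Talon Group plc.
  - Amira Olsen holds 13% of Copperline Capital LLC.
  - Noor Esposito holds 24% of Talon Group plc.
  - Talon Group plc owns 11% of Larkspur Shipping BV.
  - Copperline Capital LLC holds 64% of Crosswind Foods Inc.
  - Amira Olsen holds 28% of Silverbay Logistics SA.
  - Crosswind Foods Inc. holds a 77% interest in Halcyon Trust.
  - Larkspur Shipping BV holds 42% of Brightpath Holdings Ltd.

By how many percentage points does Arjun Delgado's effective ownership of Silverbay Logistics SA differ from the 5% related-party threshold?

By spousal attribution (R2), Arjun Delgado is treated as also owning Amira Olsen's interest in Copperline Capital LLC, giving 36% + 13% = 49%.
By spousal attribution (R2), Arjun Delgado is treated as owning Amira Olsen's 16% interest in Talon Group plc.
By spousal attribution (R2), Arjun Delgado is treated as owning Amira Olsen's 28% interest in Silverbay Logistics SA.
Chain via Copperline Capital LLC → Crosswind Foods Inc. → Halcyon Trust (R1): 49% × 64% × 77% × 33% = 7.968576% of Silverbay Logistics SA.
Chain via Talon Group plc → Larkspur Shipping BV → Brightpath Holdings Ltd (R1): 16% × 11% × 42% × 33% = 0.243936% of Silverbay Logistics SA.
Direct interest in Silverbay Logistics SA: 28%.
Aggregating (R3): 7.968576% + 0.243936% + 28% = 36.212512%.
36.212512% exceeds the 5% threshold by 31.212512 percentage points.

31.212512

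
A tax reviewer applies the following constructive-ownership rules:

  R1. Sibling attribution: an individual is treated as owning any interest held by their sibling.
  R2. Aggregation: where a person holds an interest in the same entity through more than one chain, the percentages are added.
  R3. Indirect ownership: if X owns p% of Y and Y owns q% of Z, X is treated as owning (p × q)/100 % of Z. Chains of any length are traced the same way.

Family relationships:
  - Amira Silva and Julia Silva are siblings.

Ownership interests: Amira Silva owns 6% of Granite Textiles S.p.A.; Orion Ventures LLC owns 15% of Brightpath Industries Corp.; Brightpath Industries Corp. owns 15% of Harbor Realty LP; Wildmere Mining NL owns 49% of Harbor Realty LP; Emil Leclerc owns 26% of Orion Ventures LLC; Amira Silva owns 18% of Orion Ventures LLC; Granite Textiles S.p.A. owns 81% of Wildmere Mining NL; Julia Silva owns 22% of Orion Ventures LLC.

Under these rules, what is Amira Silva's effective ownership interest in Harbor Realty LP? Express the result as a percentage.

By sibling attribution (R1), Amira Silva is treated as also owning Julia Silva's interest in Orion Ventures LLC, giving 18% + 22% = 40%.
Chain via Orion Ventures LLC → Brightpath Industries Corp. (R3): 40% × 15% × 15% = 0.9% of Harbor Realty LP.
Chain via Granite Textiles S.p.A. → Wildmere Mining NL (R3): 6% × 81% × 49% = 2.3814% of Harbor Realty LP.
Aggregating (R2): 0.9% + 2.3814% = 3.2814%.

3.2814%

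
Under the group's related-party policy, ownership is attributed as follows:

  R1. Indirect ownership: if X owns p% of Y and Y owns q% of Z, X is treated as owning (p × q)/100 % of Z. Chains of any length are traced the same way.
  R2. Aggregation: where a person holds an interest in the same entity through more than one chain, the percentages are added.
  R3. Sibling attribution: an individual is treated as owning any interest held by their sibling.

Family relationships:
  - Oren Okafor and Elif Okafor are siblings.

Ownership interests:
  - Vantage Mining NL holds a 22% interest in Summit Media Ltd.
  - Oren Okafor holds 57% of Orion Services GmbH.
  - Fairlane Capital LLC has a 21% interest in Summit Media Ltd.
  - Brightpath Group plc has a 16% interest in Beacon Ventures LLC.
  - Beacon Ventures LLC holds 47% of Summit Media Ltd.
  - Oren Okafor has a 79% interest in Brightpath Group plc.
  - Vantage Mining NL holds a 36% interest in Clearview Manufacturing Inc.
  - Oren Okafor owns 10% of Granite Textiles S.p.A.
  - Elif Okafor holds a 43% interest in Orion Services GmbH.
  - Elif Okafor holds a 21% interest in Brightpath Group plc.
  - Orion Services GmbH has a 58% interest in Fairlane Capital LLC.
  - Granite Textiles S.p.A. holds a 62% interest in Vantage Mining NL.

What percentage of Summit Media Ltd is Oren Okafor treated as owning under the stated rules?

21.064%

By sibling attribution (R3), Oren Okafor is treated as also owning Elif Okafor's interest in Orion Services GmbH, giving 57% + 43% = 100%.
By sibling attribution (R3), Oren Okafor is treated as also owning Elif Okafor's interest in Brightpath Group plc, giving 79% + 21% = 100%.
Chain via Orion Services GmbH → Fairlane Capital LLC (R1): 100% × 58% × 21% = 12.18% of Summit Media Ltd.
Chain via Granite Textiles S.p.A. → Vantage Mining NL (R1): 10% × 62% × 22% = 1.364% of Summit Media Ltd.
Chain via Brightpath Group plc → Beacon Ventures LLC (R1): 100% × 16% × 47% = 7.52% of Summit Media Ltd.
Aggregating (R2): 12.18% + 1.364% + 7.52% = 21.064%.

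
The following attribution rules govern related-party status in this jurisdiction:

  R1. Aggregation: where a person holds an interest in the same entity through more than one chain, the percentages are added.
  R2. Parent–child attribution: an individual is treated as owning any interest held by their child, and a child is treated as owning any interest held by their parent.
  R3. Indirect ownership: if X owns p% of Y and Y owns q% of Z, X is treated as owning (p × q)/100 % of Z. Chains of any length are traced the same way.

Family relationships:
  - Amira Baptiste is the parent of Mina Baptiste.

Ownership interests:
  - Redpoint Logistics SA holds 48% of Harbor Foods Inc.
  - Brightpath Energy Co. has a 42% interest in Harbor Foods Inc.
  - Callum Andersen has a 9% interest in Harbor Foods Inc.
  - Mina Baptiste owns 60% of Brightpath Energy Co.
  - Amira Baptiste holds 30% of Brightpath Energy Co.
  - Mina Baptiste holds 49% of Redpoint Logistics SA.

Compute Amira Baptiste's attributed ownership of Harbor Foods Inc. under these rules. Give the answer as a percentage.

61.32%

By parent–child attribution (R2), Amira Baptiste is treated as also owning Mina Baptiste's interest in Brightpath Energy Co, giving 30% + 60% = 90%.
By parent–child attribution (R2), Amira Baptiste is treated as owning Mina Baptiste's 49% interest in Redpoint Logistics SA.
Chain via Brightpath Energy Co. (R3): 90% × 42% = 37.8% of Harbor Foods Inc.
Chain via Redpoint Logistics SA (R3): 49% × 48% = 23.52% of Harbor Foods Inc.
Aggregating (R1): 37.8% + 23.52% = 61.32%.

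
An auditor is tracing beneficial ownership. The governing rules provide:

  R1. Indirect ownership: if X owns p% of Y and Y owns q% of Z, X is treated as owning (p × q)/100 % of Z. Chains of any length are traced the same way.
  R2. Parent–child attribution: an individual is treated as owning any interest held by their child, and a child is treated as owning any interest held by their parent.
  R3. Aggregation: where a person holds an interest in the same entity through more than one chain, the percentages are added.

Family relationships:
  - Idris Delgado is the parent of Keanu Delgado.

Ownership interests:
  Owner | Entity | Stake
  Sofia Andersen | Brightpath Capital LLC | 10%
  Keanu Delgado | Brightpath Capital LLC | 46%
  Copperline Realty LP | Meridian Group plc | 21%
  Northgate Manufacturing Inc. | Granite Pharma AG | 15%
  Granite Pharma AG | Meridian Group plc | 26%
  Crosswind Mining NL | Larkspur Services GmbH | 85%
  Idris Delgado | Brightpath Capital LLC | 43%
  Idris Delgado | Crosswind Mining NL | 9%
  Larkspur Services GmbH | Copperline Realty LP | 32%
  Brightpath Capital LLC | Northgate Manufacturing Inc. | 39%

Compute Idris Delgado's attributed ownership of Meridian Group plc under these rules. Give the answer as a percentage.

1.86777%

By parent–child attribution (R2), Idris Delgado is treated as also owning Keanu Delgado's interest in Brightpath Capital LLC, giving 43% + 46% = 89%.
Chain via Brightpath Capital LLC → Northgate Manufacturing Inc. → Granite Pharma AG (R1): 89% × 39% × 15% × 26% = 1.35369% of Meridian Group plc.
Chain via Crosswind Mining NL → Larkspur Services GmbH → Copperline Realty LP (R1): 9% × 85% × 32% × 21% = 0.51408% of Meridian Group plc.
Aggregating (R3): 1.35369% + 0.51408% = 1.86777%.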